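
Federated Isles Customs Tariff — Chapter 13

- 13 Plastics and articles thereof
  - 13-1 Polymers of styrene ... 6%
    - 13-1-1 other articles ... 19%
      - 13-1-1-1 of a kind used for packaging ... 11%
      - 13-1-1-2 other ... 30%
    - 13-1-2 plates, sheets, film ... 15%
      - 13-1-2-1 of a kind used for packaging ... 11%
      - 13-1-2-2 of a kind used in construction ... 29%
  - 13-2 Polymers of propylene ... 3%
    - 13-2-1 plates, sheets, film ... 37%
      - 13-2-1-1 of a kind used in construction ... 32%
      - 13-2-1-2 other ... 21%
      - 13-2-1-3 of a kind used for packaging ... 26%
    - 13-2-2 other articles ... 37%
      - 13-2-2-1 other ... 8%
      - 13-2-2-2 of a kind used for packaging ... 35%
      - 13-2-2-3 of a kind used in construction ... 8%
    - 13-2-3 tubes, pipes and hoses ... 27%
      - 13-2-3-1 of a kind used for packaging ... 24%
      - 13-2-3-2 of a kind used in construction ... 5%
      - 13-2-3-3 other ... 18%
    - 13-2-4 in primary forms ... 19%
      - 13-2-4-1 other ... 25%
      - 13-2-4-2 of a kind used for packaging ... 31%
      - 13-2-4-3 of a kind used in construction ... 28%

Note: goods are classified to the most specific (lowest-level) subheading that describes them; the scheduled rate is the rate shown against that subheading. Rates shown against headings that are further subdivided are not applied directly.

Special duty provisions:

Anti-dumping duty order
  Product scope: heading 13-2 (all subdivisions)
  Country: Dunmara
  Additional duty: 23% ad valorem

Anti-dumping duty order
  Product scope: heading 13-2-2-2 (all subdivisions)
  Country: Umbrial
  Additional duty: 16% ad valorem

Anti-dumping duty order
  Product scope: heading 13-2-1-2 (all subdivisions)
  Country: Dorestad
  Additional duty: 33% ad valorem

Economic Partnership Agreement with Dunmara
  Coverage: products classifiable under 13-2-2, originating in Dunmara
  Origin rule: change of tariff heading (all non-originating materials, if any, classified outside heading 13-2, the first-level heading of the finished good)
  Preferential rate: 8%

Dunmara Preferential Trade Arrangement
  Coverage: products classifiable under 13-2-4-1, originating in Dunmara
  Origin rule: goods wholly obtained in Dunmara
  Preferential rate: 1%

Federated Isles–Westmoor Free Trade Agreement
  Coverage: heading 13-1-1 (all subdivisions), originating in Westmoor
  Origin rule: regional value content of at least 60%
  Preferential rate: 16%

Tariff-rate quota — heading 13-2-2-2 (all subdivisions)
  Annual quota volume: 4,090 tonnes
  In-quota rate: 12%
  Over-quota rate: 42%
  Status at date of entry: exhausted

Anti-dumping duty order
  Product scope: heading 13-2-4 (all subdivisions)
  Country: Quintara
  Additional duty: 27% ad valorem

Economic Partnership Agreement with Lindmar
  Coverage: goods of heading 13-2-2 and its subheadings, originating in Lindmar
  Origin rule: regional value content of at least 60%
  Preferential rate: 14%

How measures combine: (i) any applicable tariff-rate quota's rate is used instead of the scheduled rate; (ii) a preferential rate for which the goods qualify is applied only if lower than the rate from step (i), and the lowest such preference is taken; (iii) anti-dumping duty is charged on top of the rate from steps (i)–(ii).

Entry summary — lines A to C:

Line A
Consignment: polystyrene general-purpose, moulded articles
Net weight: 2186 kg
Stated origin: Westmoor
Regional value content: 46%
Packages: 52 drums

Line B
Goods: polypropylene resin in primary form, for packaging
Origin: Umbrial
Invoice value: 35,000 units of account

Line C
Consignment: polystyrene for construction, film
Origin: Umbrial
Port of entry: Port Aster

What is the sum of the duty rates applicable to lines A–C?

Line A: polystyrene → 13-1; moulded articles → 13-1-1; general-purpose → 13-1-1-2. Scheduled 30%. Westmoor agreement on 13-1-1: RVC < 60%. → 30%.
Line B: polypropylene → 13-2; resin in primary form → 13-2-4; for packaging → 13-2-4-2. Scheduled 31%. No special measure applies. → 31%.
Line C: polystyrene → 13-1; film → 13-1-2; for construction → 13-1-2-2. Scheduled 29%. No special measure applies. → 29%.
Sum: 30% + 31% + 29% = 90%.

90%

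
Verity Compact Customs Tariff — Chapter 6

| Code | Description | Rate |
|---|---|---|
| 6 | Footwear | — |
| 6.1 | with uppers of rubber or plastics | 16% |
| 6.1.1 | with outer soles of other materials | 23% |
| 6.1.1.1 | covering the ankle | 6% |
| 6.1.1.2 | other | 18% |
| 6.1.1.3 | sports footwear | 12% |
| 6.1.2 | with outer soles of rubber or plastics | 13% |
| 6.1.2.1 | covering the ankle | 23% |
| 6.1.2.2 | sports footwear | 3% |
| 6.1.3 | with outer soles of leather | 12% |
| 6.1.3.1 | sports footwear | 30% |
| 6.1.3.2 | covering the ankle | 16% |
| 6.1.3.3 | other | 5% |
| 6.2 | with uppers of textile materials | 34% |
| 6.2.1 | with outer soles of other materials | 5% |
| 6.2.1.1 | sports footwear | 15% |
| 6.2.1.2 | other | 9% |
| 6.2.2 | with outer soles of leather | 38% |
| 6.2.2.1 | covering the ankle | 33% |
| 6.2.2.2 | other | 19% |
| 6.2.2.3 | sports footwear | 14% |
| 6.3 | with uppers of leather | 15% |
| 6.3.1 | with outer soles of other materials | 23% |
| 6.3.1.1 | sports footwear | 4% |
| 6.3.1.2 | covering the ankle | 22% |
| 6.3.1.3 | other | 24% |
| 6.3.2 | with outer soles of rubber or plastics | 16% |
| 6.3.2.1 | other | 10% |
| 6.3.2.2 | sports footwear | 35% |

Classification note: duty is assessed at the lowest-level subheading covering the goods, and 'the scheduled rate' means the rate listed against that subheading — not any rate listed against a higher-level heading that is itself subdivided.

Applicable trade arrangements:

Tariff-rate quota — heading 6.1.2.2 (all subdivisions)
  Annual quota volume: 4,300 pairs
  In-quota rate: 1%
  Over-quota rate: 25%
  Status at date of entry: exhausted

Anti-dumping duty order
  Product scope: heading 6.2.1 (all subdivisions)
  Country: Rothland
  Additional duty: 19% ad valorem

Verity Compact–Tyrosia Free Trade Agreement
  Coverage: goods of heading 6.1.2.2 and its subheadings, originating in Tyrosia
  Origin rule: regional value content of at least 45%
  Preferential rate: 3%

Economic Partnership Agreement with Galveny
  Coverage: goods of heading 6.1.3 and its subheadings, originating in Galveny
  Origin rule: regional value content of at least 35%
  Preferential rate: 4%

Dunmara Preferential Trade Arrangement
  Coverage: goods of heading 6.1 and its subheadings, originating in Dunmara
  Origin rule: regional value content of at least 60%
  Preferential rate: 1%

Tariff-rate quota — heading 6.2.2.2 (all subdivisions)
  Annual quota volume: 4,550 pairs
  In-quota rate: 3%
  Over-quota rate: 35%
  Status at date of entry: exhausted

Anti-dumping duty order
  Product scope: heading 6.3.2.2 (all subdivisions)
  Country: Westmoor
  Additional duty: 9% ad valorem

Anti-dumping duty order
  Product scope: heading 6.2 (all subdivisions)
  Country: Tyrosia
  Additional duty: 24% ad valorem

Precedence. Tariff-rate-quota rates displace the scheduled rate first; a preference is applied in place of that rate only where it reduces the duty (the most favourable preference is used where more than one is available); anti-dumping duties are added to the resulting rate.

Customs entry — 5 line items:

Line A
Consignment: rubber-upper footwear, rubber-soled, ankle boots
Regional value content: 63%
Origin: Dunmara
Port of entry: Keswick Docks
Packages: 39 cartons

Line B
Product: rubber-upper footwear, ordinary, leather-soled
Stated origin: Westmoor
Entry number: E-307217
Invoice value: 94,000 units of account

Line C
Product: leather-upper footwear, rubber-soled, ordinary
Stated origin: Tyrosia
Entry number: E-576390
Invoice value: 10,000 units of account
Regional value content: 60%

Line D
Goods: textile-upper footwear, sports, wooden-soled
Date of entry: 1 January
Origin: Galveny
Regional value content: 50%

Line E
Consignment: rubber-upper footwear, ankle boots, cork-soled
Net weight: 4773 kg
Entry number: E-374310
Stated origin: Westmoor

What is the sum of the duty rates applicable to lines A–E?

Line A: rubber-upper → 6.1; rubber-soled → 6.1.2; ankle boots → 6.1.2.1. Scheduled 23%. Dunmara agreement on 6.1: RVC ≥ 60% → 1% available; preferential 1%. → 1%.
Line B: rubber-upper → 6.1; leather-soled → 6.1.3; ordinary → 6.1.3.3. Scheduled 5%. No special measure applies. → 5%.
Line C: leather-upper → 6.3; rubber-soled → 6.3.2; ordinary → 6.3.2.1. Scheduled 10%. Tyrosia agreement on 6.1.2.2: 6.3.2.1 not covered. → 10%.
Line D: textile-upper → 6.2; wooden-soled → 6.2.1; sports → 6.2.1.1. Scheduled 15%. Galveny agreement on 6.1.3: 6.2.1.1 not covered. → 15%.
Line E: rubber-upper → 6.1; cork-soled → 6.1.1; ankle boots → 6.1.1.1. Scheduled 6%. No special measure applies. → 6%.
Sum: 1% + 5% + 10% + 15% + 6% = 37%.

37%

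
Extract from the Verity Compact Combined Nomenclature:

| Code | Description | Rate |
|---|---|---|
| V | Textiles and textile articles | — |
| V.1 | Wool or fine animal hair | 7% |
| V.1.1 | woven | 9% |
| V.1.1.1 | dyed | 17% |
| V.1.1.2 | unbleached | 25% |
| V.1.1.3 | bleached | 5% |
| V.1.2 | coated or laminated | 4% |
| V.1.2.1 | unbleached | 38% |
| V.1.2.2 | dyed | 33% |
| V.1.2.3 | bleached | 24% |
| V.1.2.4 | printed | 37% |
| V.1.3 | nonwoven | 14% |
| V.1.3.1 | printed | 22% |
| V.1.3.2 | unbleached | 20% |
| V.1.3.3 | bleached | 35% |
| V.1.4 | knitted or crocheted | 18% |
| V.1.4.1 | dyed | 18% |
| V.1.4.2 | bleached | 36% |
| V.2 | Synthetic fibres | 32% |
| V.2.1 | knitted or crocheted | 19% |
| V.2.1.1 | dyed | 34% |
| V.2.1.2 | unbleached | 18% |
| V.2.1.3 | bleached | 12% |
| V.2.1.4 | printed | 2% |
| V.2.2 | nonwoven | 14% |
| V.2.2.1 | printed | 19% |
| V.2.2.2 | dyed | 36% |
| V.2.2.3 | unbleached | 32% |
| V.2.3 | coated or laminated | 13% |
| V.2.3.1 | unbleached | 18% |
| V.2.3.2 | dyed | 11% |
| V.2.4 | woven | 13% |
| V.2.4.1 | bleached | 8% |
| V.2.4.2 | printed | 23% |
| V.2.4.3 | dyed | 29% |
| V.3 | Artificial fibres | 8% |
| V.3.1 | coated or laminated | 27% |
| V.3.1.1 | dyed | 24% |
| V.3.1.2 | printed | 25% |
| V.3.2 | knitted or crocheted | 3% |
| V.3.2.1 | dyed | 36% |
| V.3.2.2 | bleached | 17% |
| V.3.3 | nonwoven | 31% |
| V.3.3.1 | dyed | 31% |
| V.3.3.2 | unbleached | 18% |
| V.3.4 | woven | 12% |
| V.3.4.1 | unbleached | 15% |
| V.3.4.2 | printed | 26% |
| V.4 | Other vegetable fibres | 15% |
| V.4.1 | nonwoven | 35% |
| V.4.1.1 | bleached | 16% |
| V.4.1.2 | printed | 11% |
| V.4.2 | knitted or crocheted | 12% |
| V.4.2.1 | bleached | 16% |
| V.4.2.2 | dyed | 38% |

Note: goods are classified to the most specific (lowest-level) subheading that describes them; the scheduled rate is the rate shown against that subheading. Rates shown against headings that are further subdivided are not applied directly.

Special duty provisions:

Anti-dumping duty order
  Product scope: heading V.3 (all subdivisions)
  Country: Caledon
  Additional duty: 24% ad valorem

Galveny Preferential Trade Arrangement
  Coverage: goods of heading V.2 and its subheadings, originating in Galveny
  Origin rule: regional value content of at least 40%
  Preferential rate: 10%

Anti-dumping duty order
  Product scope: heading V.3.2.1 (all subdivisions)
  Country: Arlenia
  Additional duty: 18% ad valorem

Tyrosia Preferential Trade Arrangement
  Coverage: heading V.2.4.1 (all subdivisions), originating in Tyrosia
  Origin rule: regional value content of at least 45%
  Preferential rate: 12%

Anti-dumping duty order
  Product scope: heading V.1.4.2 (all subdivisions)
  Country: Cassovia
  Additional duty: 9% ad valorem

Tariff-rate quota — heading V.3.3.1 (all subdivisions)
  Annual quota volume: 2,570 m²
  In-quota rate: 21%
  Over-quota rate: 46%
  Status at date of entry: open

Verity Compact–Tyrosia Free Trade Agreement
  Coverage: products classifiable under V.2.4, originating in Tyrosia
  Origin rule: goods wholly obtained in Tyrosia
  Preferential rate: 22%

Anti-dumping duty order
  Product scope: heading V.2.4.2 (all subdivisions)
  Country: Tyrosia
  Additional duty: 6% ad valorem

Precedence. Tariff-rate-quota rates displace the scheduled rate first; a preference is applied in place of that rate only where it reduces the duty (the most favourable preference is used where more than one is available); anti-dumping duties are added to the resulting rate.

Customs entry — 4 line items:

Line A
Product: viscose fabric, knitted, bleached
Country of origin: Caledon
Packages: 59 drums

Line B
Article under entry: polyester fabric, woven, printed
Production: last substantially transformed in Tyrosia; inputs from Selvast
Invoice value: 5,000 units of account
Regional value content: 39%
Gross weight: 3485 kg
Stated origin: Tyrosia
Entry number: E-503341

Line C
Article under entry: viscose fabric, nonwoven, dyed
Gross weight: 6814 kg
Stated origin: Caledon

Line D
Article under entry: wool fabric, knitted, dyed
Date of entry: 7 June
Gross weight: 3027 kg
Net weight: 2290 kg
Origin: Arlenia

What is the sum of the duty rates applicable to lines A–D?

Line A: viscose → V.3; knitted → V.3.2; bleached → V.3.2.2. Scheduled 17%. anti-dumping (Caledon, V.3): +24%; total 17% + 24% = 41%. → 41%.
Line B: polyester → V.2; woven → V.2.4; printed → V.2.4.2. Scheduled 23%. Tyrosia agreement on V.2.4.1: V.2.4.2 not covered; Tyrosia agreement on V.2.4: not wholly obtained; anti-dumping (Tyrosia, V.2.4.2): +6%; total 23% + 6% = 29%. → 29%.
Line C: viscose → V.3; nonwoven → V.3.3; dyed → V.3.3.1. Scheduled 31%. quota on V.3.3.1 open → in-quota 21%; anti-dumping (Caledon, V.3): +24%; total 21% + 24% = 45%. → 45%.
Line D: wool → V.1; knitted → V.1.4; dyed → V.1.4.1. Scheduled 18%. No special measure applies. → 18%.
Sum: 41% + 29% + 45% + 18% = 133%.

133%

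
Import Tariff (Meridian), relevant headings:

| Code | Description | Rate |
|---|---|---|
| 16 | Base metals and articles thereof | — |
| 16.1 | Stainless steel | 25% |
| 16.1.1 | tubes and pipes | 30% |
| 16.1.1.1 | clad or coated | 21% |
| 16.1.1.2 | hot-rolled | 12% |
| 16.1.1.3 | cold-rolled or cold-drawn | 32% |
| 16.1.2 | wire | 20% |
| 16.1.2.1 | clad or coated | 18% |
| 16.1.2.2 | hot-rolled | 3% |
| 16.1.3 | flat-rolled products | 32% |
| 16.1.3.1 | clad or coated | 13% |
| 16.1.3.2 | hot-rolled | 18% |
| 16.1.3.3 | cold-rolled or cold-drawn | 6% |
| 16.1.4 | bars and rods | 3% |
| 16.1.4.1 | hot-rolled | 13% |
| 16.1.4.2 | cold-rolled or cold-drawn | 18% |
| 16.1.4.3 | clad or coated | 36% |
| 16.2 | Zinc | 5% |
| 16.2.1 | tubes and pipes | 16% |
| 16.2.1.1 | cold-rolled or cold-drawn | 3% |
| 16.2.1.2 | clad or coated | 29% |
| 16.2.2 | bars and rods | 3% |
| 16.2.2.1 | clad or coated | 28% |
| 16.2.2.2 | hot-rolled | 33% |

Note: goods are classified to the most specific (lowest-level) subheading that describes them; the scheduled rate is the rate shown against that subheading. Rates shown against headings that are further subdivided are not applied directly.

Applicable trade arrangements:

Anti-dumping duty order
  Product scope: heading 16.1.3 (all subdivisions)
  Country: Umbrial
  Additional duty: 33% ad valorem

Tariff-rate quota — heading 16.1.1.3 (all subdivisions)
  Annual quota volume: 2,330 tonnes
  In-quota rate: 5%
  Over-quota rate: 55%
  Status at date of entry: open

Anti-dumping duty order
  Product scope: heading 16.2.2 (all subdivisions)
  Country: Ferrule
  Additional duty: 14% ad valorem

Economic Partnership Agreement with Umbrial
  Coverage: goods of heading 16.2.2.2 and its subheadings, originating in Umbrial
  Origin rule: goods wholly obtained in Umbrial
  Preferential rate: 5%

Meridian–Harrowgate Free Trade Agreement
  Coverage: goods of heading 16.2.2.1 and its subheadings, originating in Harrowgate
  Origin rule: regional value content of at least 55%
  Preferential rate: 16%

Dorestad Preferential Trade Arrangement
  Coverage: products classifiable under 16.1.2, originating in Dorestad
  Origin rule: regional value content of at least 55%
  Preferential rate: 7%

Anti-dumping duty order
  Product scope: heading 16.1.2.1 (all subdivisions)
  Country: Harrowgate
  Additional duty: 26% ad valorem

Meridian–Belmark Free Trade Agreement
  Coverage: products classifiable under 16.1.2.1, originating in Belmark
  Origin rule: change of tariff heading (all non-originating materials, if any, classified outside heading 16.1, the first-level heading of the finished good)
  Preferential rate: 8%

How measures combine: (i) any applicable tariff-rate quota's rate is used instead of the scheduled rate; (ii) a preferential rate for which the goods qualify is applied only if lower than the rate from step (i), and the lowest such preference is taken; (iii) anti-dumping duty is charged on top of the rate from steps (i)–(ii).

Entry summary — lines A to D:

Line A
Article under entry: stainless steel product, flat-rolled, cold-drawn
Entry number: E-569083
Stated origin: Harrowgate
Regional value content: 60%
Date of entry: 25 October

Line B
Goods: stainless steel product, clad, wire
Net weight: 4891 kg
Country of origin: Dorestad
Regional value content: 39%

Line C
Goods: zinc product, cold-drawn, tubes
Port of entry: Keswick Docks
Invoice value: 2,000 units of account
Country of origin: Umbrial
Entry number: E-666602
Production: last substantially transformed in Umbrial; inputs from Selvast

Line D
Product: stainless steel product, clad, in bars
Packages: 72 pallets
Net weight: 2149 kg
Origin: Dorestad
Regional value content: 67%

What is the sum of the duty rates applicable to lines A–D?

63%

Line A: stainless steel → 16.1; flat-rolled → 16.1.3; cold-drawn → 16.1.3.3. Scheduled 6%. Harrowgate agreement on 16.2.2.1: 16.1.3.3 not covered. → 6%.
Line B: stainless steel → 16.1; wire → 16.1.2; clad → 16.1.2.1. Scheduled 18%. Dorestad agreement on 16.1.2: RVC < 55%. → 18%.
Line C: zinc → 16.2; tubes → 16.2.1; cold-drawn → 16.2.1.1. Scheduled 3%. Umbrial agreement on 16.2.2.2: 16.2.1.1 not covered. → 3%.
Line D: stainless steel → 16.1; in bars → 16.1.4; clad → 16.1.4.3. Scheduled 36%. Dorestad agreement on 16.1.2: 16.1.4.3 not covered. → 36%.
Sum: 6% + 18% + 3% + 36% = 63%.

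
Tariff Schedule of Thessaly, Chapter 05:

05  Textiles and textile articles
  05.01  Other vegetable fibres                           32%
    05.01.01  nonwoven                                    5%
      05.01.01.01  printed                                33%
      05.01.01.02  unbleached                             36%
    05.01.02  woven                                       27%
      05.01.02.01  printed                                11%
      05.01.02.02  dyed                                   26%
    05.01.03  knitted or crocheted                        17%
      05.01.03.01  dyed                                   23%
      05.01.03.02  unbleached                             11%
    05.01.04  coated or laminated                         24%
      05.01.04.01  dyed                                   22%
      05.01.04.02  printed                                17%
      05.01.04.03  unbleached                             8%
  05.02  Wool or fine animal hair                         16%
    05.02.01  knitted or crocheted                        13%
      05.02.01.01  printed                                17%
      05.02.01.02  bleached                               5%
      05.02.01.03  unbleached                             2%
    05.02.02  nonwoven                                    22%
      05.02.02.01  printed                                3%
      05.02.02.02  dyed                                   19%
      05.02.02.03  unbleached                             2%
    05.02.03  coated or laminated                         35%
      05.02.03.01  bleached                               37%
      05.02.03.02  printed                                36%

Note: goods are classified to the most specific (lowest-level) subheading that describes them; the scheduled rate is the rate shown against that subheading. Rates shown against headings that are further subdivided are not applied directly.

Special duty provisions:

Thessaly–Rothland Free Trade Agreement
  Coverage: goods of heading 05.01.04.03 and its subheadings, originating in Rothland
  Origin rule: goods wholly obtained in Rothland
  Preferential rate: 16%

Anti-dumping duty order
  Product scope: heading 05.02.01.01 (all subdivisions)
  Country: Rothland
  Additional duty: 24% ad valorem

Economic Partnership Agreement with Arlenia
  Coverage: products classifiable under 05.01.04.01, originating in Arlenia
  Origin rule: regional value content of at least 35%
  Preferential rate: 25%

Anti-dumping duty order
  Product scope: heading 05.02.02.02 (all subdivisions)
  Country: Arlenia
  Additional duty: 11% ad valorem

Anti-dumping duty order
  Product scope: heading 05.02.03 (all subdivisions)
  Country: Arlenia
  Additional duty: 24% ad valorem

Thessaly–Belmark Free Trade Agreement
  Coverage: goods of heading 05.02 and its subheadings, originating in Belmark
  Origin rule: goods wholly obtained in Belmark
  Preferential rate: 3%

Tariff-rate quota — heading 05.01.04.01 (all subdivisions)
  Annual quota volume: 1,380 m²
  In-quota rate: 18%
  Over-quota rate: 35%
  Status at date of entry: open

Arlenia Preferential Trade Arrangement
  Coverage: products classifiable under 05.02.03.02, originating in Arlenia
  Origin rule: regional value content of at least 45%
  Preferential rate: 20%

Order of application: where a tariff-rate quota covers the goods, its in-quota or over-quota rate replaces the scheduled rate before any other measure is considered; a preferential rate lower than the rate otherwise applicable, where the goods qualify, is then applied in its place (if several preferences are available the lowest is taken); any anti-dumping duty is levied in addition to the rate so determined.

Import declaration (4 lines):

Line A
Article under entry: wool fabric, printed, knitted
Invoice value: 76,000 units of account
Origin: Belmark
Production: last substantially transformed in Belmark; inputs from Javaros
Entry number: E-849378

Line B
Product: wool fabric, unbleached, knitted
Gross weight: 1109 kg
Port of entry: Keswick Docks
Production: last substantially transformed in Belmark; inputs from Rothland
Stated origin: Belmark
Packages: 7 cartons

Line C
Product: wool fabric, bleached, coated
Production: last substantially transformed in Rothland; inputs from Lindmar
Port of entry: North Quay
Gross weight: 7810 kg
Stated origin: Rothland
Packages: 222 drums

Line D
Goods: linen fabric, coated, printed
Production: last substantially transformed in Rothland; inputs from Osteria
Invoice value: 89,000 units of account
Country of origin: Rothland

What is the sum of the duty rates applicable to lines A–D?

73%

Line A: wool → 05.02; knitted → 05.02.01; printed → 05.02.01.01. Scheduled 17%. Belmark agreement on 05.02: not wholly obtained. → 17%.
Line B: wool → 05.02; knitted → 05.02.01; unbleached → 05.02.01.03. Scheduled 2%. Belmark agreement on 05.02: not wholly obtained. → 2%.
Line C: wool → 05.02; coated → 05.02.03; bleached → 05.02.03.01. Scheduled 37%. Rothland agreement on 05.01.04.03: 05.02.03.01 not covered. → 37%.
Line D: linen → 05.01; coated → 05.01.04; printed → 05.01.04.02. Scheduled 17%. Rothland agreement on 05.01.04.03: 05.01.04.02 not covered. → 17%.
Sum: 17% + 2% + 37% + 17% = 73%.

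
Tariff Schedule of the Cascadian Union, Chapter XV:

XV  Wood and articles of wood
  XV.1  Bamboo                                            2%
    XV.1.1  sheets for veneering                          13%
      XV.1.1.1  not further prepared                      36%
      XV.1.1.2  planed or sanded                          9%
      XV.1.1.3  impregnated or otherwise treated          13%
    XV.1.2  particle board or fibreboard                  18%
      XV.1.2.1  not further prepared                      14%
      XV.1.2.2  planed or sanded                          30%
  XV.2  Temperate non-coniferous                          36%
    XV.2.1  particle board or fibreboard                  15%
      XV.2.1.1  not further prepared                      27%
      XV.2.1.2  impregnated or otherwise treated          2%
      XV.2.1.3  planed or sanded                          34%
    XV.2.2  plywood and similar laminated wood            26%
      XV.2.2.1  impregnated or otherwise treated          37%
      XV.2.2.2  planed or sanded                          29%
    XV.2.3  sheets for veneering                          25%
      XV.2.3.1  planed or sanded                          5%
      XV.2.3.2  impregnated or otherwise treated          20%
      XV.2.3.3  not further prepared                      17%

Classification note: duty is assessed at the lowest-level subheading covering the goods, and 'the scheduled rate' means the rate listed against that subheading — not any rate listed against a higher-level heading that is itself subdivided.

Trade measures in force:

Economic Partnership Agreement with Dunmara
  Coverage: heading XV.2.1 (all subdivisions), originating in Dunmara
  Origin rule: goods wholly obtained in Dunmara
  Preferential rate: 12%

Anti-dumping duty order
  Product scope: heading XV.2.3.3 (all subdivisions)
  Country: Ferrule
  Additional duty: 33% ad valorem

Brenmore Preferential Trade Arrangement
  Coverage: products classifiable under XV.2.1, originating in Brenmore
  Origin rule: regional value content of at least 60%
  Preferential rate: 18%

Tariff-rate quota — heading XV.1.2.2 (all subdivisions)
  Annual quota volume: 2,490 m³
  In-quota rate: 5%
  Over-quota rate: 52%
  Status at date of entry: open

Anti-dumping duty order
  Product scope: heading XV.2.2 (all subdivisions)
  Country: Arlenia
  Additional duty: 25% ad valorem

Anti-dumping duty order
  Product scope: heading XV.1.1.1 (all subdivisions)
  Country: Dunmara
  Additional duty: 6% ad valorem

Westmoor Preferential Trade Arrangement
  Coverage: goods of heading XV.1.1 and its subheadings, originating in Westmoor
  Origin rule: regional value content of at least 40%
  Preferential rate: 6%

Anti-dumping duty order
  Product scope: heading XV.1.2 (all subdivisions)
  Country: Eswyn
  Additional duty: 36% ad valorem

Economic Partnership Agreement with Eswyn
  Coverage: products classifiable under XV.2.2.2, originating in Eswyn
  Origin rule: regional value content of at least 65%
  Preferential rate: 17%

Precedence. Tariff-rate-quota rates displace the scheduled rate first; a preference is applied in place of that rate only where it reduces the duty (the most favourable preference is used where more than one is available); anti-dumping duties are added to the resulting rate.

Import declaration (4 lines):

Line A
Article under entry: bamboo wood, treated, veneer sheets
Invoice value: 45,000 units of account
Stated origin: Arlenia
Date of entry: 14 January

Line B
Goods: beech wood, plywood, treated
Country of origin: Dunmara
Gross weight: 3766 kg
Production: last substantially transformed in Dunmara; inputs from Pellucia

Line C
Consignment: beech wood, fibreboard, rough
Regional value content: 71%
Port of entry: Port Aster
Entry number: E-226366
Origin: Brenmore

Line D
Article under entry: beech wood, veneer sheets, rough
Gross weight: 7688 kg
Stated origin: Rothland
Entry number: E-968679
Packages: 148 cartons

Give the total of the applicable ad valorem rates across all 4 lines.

Line A: bamboo → XV.1; veneer sheets → XV.1.1; treated → XV.1.1.3. Scheduled 13%. No special measure applies. → 13%.
Line B: beech → XV.2; plywood → XV.2.2; treated → XV.2.2.1. Scheduled 37%. Dunmara agreement on XV.2.1: XV.2.2.1 not covered. → 37%.
Line C: beech → XV.2; fibreboard → XV.2.1; rough → XV.2.1.1. Scheduled 27%. Brenmore agreement on XV.2.1: RVC ≥ 60% → 18% available; preferential 18%. → 18%.
Line D: beech → XV.2; veneer sheets → XV.2.3; rough → XV.2.3.3. Scheduled 17%. No special measure applies. → 17%.
Sum: 13% + 37% + 18% + 17% = 85%.

85%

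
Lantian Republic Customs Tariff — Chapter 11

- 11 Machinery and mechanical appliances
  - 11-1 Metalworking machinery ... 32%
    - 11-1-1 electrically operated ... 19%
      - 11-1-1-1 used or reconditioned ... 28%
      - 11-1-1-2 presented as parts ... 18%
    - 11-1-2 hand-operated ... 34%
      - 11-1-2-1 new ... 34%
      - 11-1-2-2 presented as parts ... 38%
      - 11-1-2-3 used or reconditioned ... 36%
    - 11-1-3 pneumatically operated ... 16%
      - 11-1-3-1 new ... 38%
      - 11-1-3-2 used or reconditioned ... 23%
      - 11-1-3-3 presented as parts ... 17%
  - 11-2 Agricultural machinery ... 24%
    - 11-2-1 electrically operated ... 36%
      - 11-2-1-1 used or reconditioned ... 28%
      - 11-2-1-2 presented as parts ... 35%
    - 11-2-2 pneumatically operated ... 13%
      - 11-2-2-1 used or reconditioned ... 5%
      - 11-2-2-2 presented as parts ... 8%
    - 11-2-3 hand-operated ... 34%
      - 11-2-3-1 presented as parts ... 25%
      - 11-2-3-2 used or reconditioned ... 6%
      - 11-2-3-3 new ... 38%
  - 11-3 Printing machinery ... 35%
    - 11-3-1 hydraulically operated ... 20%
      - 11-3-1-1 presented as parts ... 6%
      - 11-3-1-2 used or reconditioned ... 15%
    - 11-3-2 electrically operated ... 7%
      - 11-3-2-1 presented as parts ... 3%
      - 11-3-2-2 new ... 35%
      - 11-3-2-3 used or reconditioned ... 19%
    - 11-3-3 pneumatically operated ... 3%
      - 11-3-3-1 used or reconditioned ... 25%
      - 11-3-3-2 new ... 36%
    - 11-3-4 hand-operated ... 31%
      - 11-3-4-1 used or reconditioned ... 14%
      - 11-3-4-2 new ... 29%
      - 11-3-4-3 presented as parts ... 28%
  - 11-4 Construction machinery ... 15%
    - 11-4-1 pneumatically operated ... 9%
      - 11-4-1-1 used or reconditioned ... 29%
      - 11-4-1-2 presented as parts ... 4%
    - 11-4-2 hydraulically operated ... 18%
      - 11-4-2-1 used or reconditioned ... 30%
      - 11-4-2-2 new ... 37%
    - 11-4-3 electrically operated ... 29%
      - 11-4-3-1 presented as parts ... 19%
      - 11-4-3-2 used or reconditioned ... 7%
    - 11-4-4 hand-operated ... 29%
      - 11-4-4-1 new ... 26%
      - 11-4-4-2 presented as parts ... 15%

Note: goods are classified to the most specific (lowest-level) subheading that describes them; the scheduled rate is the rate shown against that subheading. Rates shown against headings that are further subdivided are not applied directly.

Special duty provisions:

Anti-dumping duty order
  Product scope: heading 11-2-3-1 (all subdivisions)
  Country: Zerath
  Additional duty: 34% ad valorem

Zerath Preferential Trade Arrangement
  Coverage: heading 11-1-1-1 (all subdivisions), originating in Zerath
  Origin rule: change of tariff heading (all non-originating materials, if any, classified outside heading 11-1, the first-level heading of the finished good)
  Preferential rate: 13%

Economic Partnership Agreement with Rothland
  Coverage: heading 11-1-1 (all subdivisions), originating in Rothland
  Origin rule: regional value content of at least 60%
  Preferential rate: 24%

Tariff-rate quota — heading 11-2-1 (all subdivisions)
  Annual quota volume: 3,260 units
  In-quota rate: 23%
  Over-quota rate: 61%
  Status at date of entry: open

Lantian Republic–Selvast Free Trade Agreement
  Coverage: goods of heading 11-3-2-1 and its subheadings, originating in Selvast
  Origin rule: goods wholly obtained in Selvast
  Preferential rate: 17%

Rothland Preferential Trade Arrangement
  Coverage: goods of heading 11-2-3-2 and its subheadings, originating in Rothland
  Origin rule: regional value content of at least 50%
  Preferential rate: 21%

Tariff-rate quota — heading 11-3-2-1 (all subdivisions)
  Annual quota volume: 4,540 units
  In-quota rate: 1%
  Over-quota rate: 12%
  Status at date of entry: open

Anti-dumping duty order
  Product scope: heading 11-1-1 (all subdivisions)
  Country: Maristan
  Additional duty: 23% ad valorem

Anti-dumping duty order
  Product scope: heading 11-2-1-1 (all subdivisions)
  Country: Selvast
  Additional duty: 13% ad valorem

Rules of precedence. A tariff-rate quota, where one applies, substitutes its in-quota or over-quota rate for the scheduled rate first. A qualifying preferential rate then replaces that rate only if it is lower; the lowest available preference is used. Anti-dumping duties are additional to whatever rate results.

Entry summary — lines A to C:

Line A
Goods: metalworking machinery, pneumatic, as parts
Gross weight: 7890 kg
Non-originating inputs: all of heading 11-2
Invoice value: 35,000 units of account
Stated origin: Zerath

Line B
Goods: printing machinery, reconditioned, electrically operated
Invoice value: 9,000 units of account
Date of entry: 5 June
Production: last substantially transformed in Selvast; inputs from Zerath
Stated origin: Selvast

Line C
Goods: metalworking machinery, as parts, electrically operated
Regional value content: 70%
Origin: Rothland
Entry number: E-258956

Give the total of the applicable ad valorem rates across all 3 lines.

54%

Line A: metalworking → 11-1; pneumatic → 11-1-3; as parts → 11-1-3-3. Scheduled 17%. Zerath agreement on 11-1-1-1: 11-1-3-3 not covered. → 17%.
Line B: printing → 11-3; electrically operated → 11-3-2; reconditioned → 11-3-2-3. Scheduled 19%. Selvast agreement on 11-3-2-1: 11-3-2-3 not covered. → 19%.
Line C: metalworking → 11-1; electrically operated → 11-1-1; as parts → 11-1-1-2. Scheduled 18%. Rothland agreement on 11-1-1: RVC ≥ 60% → 24% available; Rothland agreement on 11-2-3-2: 11-1-1-2 not covered; preference 24% not lower than 18% → no reduction. → 18%.
Sum: 17% + 19% + 18% = 54%.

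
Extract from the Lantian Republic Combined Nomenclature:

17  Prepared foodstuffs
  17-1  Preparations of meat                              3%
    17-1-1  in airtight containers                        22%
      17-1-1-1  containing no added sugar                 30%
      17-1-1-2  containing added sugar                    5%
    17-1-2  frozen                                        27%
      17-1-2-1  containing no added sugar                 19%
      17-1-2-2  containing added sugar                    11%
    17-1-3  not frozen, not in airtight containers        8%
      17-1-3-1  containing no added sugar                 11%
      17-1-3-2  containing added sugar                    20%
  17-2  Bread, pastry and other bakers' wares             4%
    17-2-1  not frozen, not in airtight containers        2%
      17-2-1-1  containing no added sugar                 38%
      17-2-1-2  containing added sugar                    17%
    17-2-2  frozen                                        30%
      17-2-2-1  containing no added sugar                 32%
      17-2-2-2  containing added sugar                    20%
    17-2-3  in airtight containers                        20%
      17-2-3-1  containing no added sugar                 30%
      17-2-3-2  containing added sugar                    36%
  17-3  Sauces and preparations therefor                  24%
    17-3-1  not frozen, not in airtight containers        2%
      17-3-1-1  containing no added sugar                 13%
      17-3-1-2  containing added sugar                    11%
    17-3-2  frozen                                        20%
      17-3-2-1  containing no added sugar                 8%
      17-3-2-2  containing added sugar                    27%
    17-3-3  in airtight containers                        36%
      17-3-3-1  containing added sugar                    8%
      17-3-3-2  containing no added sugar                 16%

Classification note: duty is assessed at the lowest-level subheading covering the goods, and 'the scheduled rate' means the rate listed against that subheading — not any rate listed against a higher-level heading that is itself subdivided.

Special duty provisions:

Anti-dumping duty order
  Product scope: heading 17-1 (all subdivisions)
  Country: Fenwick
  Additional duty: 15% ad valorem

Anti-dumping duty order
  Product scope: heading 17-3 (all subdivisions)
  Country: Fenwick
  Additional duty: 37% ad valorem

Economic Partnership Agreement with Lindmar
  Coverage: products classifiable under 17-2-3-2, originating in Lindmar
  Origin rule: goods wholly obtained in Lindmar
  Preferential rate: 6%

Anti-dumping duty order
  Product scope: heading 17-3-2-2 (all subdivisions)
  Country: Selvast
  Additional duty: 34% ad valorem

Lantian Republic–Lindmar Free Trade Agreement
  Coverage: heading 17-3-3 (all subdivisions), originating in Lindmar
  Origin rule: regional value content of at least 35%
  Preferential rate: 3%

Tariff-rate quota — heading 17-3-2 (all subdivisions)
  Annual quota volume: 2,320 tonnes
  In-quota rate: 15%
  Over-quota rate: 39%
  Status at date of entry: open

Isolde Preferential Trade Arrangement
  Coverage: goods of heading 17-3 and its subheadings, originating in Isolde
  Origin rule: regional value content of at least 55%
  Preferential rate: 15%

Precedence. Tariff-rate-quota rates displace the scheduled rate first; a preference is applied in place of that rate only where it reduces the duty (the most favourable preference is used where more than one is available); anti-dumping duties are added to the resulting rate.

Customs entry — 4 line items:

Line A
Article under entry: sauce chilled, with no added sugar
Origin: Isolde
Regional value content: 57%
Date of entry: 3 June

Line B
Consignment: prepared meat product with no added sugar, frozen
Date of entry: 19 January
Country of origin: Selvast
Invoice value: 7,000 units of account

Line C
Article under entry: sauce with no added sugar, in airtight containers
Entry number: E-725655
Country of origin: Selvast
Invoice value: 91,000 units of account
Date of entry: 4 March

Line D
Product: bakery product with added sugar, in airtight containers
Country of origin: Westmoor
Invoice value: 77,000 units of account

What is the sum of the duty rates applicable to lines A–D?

84%

Line A: sauce → 17-3; chilled → 17-3-1; with no added sugar → 17-3-1-1. Scheduled 13%. Isolde agreement on 17-3: RVC ≥ 55% → 15% available; preference 15% not lower than 13% → no reduction. → 13%.
Line B: prepared meat product → 17-1; frozen → 17-1-2; with no added sugar → 17-1-2-1. Scheduled 19%. No special measure applies. → 19%.
Line C: sauce → 17-3; in airtight containers → 17-3-3; with no added sugar → 17-3-3-2. Scheduled 16%. No special measure applies. → 16%.
Line D: bakery product → 17-2; in airtight containers → 17-2-3; with added sugar → 17-2-3-2. Scheduled 36%. No special measure applies. → 36%.
Sum: 13% + 19% + 16% + 36% = 84%.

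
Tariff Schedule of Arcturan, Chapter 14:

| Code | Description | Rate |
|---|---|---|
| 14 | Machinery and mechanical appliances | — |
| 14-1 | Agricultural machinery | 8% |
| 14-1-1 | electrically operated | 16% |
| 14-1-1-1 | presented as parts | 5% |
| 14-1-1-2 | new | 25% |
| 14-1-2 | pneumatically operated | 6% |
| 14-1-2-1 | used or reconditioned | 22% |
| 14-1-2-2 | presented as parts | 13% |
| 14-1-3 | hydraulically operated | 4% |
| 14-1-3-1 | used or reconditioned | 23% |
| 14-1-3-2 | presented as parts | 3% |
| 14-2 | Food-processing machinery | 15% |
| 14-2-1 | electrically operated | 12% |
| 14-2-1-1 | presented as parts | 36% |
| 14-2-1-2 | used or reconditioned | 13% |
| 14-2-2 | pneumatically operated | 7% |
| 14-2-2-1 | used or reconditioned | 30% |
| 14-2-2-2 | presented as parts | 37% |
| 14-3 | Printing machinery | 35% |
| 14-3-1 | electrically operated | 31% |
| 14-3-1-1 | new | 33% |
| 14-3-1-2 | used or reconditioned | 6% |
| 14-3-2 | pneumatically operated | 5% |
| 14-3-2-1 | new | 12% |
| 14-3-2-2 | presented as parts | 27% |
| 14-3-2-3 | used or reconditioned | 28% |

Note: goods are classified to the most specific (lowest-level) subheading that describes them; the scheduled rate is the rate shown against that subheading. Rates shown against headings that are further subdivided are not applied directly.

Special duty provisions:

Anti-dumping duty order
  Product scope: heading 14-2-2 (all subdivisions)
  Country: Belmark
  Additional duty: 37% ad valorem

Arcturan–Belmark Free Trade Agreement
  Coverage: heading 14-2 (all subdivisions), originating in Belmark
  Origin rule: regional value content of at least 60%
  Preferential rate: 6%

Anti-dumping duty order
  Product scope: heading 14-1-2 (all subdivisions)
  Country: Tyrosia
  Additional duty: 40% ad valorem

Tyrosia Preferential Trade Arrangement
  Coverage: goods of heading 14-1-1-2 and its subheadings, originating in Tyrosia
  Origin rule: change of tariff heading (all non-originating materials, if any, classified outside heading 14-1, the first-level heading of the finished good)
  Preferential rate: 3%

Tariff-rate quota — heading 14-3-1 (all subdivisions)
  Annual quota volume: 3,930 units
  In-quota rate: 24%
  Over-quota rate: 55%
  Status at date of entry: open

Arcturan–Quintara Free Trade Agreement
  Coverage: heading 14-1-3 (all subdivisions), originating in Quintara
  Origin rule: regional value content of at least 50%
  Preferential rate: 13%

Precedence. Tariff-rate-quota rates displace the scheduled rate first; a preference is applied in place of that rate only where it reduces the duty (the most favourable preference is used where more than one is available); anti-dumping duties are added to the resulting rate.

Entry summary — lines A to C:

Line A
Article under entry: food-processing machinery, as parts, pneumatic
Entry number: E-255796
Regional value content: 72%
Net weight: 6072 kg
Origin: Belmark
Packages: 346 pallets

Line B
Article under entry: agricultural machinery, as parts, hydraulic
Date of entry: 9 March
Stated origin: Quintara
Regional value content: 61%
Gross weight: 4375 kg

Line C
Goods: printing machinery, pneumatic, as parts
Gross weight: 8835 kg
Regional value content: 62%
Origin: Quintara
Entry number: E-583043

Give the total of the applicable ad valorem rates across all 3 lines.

Line A: food-processing → 14-2; pneumatic → 14-2-2; as parts → 14-2-2-2. Scheduled 37%. Belmark agreement on 14-2: RVC ≥ 60% → 6% available; preferential 6%; anti-dumping (Belmark, 14-2-2): +37%; total 6% + 37% = 43%. → 43%.
Line B: agricultural → 14-1; hydraulic → 14-1-3; as parts → 14-1-3-2. Scheduled 3%. Quintara agreement on 14-1-3: RVC ≥ 50% → 13% available; preference 13% not lower than 3% → no reduction. → 3%.
Line C: printing → 14-3; pneumatic → 14-3-2; as parts → 14-3-2-2. Scheduled 27%. Quintara agreement on 14-1-3: 14-3-2-2 not covered. → 27%.
Sum: 43% + 3% + 27% = 73%.

73%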